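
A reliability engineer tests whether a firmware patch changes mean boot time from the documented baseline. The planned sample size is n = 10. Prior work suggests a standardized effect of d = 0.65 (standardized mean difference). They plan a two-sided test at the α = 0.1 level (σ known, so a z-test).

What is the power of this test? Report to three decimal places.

Noncentrality parameter: δ = d·√n = 0.65 × √10 = 2.0555
Critical value for a two-sided test at α = 0.1: z_{α/2} = 1.645.
Power = Φ(δ − 1.645) + Φ(−δ − 1.645) = Φ(0.411) + Φ(-3.700) = 0.6593 + 0.0001 = 0.6594.

Power ≈ 0.659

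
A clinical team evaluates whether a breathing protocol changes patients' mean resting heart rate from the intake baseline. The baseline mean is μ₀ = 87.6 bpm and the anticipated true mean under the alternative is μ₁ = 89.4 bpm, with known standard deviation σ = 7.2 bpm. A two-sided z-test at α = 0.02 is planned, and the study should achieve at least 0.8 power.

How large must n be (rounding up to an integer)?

n = 161

Standardized effect: d = |μ₁ − μ₀| / σ = |89.4 − 87.6| / 7.2 = 0.2500
For power 0.8 need Φ(δ − z_{0.01}) = 0.8, so δ = z_{0.01} + z_{0.20} = 2.326 + 0.842 = 3.168.
(Ignoring the negligible lower-tail rejection probability gives the usual closed-form inversion.)
δ = d·√n ⇒ n = (δ/d)² = (3.168 / 0.2500)² = 160.58.
Rounding up, n = 161.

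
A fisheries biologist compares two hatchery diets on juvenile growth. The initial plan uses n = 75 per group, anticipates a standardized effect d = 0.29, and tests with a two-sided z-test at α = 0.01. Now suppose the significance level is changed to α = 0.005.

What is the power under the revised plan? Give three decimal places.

δ = d·√(n/2) = 0.29 × √(75/2) = 1.7759 (unchanged). New critical value: z_{0.0025} = 2.807.
Revised power = Φ(δ − 2.807) + Φ(−δ − 2.807) = Φ(-1.031) + Φ(-4.583) = 0.1512 + 0.0000 = 0.1512.

Power ≈ 0.151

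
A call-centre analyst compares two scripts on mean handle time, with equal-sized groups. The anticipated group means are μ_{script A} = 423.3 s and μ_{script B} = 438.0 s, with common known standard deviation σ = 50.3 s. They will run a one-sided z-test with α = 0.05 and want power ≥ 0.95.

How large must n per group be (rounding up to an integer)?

Standardized effect: d = |μ_{script A} − μ_{script B}| / σ = |423.3 − 438.0| / 50.3 = 0.2922
For power 0.95 need Φ(δ − z_{0.05}) = 0.95, so δ = z_{0.05} + z_{0.05} = 1.645 + 1.645 = 3.290.
δ = d·√(n/2) ⇒ n = 2(δ/d)² = 2 × (3.290 / 0.2922)² = 253.42.
Rounding up, n = 254 per group.

n = 254 per group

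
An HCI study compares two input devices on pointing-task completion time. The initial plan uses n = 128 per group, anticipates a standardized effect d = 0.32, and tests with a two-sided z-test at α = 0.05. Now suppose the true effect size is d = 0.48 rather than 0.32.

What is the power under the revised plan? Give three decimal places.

With d = 0.48: δ = d·√(n/2) = 0.48 × √(128/2) = 3.8400. Critical value z_{0.025} = 1.960.
Revised power = Φ(δ − 1.960) + Φ(−δ − 1.960) = Φ(1.880) + Φ(-5.800) = 0.9699 + 0.0000 = 0.9699.

Power ≈ 0.970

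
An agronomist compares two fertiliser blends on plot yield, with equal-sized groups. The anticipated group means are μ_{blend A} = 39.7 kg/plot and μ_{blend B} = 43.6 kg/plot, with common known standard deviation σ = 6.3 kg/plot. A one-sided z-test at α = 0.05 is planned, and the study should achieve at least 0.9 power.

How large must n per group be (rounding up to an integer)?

n = 45 per group

Standardized effect: d = |μ_{blend A} − μ_{blend B}| / σ = |39.7 − 43.6| / 6.3 = 0.6190
Set Φ(δ − 1.645) = 0.9; then δ − 1.645 = Φ⁻¹(0.9) = 1.282, giving δ = 2.926.
δ = d·√(n/2) ⇒ n = 2(δ/d)² = 2 × (2.926 / 0.6190)² = 44.69.
Rounding up, n = 45 per group.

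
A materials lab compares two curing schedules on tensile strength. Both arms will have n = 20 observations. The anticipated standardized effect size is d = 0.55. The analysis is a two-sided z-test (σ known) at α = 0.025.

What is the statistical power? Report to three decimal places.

Noncentrality parameter: δ = d·√(n/2) = 0.55 × √(20/2) = 1.7393
Two-sided α = 0.025 → critical value z_{0.0125} = 2.241.
Power = Φ(δ − 2.241) + Φ(−δ − 2.241) = Φ(-0.502) + Φ(-3.981) = 0.3078 + 0.0000 = 0.3078.

Power ≈ 0.308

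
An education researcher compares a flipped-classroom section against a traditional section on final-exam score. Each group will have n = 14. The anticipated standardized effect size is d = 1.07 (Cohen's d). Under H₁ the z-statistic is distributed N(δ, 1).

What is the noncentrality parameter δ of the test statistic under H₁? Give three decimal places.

δ = d·√(n/2) = 1.07 × √(14/2) = 2.8310

δ ≈ 2.831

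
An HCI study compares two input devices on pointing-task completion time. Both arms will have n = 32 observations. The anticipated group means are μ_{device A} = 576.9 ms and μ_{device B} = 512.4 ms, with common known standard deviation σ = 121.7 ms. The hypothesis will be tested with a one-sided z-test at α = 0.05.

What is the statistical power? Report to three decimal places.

Power ≈ 0.683

Standardized effect: d = |μ_{device A} − μ_{device B}| / σ = |576.9 − 512.4| / 121.7 = 0.5300
Noncentrality parameter: δ = d·√(n/2) = 0.5300 × √(32/2) = 2.1200
Critical value for a one-sided test at α = 0.05: z_α = 1.645.
Power = P(Z > 1.645 − δ) = Φ(0.475) = 0.6826.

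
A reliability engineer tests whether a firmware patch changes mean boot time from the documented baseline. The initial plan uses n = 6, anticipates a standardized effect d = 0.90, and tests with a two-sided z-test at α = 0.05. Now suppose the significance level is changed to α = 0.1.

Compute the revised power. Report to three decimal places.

δ = d·√n = 0.90 × √6 = 2.2045 (unchanged). New critical value: z_{0.05} = 1.645.
Revised power = Φ(δ − 1.645) + Φ(−δ − 1.645) = Φ(0.560) + Φ(-3.849) = 0.7122 + 0.0001 = 0.7122.

Power ≈ 0.712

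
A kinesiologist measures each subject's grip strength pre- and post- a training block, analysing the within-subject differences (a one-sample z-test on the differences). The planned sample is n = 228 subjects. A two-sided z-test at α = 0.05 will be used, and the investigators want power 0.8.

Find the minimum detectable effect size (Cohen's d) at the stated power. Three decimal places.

d ≈ 0.186

Required noncentrality: δ = z_{0.025} + z_{0.20} = 1.960 + 0.842 = 2.802.
(Lower-tail contribution to power is negligible for δ > 0.)
δ = d·√n ⇒ d = δ/√n = 2.802/√228 = 0.1855.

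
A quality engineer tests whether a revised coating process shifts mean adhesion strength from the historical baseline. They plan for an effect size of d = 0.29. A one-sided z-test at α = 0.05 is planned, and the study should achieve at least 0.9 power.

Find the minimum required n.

Set Φ(δ − 1.645) = 0.9; then δ − 1.645 = Φ⁻¹(0.9) = 1.282, giving δ = 2.926.
δ = d·√n ⇒ n = (δ/d)² = (2.926 / 0.29)² = 101.83.
Round up to the next whole unit.

n = 102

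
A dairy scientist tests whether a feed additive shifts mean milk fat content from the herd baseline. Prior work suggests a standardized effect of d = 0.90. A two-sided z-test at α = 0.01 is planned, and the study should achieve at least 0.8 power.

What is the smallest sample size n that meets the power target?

n = 15

Set Φ(δ − 2.576) = 0.8; then δ − 2.576 = Φ⁻¹(0.8) = 0.842, giving δ = 3.417.
(Ignoring the negligible lower-tail rejection probability gives the usual closed-form inversion.)
δ = d·√n ⇒ n = (δ/d)² = (3.417 / 0.90)² = 14.42.
Round up to the next whole unit.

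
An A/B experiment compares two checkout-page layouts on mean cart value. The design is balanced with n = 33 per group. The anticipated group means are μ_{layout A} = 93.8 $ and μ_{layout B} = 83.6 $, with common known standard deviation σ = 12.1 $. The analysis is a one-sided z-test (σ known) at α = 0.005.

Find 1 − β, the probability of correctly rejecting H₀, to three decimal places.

Standardized effect: d = |μ_{layout A} − μ_{layout B}| / σ = |93.8 − 83.6| / 12.1 = 0.8430
Noncentrality parameter: δ = d·√(n/2) = 0.8430 × √(33/2) = 3.4242
One-sided α = 0.005 → critical value z_{0.005} = 2.576.
Power = P(Z > 2.576 − δ) = Φ(0.848) = 0.8019.

Power ≈ 0.802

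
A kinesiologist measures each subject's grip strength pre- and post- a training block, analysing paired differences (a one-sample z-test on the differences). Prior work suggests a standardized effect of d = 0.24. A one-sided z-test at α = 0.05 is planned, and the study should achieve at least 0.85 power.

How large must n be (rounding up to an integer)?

n = 125

Set Φ(δ − 1.645) = 0.85; then δ − 1.645 = Φ⁻¹(0.85) = 1.036, giving δ = 2.681.
δ = d·√n ⇒ n = (δ/d)² = (2.681 / 0.24)² = 124.81.
Rounding up, n = 125.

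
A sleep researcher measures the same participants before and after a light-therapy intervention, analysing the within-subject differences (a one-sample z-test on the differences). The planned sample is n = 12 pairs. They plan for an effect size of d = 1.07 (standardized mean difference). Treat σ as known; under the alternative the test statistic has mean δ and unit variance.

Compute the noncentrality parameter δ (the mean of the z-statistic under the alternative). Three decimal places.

The noncentrality parameter scales effect size by the design's sample-size factor: δ = d·√n = 1.07 × √12 = 3.7066

δ ≈ 3.707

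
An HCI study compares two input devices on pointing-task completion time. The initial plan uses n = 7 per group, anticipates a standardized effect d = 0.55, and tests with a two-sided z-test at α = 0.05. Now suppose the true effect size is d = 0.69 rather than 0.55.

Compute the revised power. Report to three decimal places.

Power ≈ 0.252

With d = 0.69: δ = d·√(n/2) = 0.69 × √(7/2) = 1.2909. Critical value z_{0.025} = 1.960.
Revised power = Φ(δ − 1.960) + Φ(−δ − 1.960) = Φ(-0.669) + Φ(-3.251) = 0.2517 + 0.0006 = 0.2523.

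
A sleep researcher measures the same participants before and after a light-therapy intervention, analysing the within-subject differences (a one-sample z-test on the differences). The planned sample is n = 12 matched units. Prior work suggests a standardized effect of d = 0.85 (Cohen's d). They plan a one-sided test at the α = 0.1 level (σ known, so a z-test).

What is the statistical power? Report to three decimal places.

Power ≈ 0.952

Noncentrality parameter: δ = d·√n = 0.85 × √12 = 2.9445
Critical value for a one-sided test at α = 0.1: z_α = 1.282.
Power = Φ(δ − 1.282) = Φ(1.663) = 0.9518.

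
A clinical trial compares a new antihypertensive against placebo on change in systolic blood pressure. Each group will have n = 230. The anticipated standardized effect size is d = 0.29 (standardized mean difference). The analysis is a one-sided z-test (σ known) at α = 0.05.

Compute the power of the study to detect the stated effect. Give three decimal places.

Power ≈ 0.929

Noncentrality parameter: δ = d·√(n/2) = 0.29 × √(230/2) = 3.1099
Critical value for a one-sided test at α = 0.05: z_α = 1.645.
Power = P(Z > 1.645 − δ) = Φ(1.465) = 0.9285.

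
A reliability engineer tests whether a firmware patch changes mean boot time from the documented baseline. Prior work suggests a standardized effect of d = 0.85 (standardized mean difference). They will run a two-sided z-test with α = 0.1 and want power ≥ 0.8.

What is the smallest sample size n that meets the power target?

For power 0.8 need Φ(δ − z_{0.05}) = 0.8, so δ = z_{0.05} + z_{0.20} = 1.645 + 0.842 = 2.486.
(Ignoring the negligible lower-tail rejection probability gives the usual closed-form inversion.)
δ = d·√n ⇒ n = (δ/d)² = (2.486 / 0.85)² = 8.56.
Round up to the next whole unit.

n = 9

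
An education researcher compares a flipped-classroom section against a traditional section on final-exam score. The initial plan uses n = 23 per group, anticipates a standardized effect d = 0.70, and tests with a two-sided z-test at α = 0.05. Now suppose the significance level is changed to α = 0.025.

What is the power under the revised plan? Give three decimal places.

δ = d·√(n/2) = 0.70 × √(23/2) = 2.3738 (unchanged). New critical value: z_{0.0125} = 2.241.
Revised power = Φ(δ − 2.241) + Φ(−δ − 2.241) = Φ(0.132) + Φ(-4.615) = 0.5527 + 0.0000 = 0.5527.

Power ≈ 0.553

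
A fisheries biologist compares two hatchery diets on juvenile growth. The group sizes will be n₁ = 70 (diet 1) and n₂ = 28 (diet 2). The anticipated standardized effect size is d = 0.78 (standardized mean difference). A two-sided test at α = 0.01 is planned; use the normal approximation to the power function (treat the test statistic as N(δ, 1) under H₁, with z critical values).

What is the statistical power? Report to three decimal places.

Power ≈ 0.819

Noncentrality parameter: δ = d / √(1/n₁ + 1/n₂) = 0.78 / √(1/70 + 1/28) = 3.4883
Critical value for a two-sided test at α = 0.01: z_{α/2} = 2.576.
Power = Φ(δ − 2.576) + Φ(−δ − 2.576) = Φ(0.912) + Φ(-6.064) = 0.8192 + 0.0000 = 0.8192.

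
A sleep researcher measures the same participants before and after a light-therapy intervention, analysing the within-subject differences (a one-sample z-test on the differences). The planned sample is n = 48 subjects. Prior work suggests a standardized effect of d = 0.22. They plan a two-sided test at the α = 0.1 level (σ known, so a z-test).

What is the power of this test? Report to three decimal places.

Noncentrality parameter: δ = d·√n = 0.22 × √48 = 1.5242
Critical value for a two-sided test at α = 0.1: z_{α/2} = 1.645.
Power = Φ(δ − 1.645) + Φ(−δ − 1.645) = Φ(-0.121) + Φ(-3.169) = 0.4520 + 0.0008 = 0.4527.

Power ≈ 0.453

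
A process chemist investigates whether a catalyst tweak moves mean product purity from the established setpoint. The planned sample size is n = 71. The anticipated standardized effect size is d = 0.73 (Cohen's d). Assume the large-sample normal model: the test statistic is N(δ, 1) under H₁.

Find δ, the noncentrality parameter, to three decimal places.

δ ≈ 6.151

δ = d·√n = 0.73 × √71 = 6.1511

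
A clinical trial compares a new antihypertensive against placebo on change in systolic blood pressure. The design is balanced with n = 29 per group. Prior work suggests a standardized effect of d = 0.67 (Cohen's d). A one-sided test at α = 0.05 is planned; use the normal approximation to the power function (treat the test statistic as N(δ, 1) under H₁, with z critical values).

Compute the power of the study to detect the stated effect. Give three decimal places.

Noncentrality parameter: δ = d·√(n/2) = 0.67 × √(29/2) = 2.5513
Critical value for a one-sided test at α = 0.05: z_α = 1.645.
Power = Φ(δ − 1.645) = Φ(0.906) = 0.8176.

Power ≈ 0.818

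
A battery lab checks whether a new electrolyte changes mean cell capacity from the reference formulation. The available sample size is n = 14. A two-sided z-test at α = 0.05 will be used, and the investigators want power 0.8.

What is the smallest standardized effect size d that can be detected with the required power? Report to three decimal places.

Required noncentrality: δ = z_{0.025} + z_{0.20} = 1.960 + 0.842 = 2.802.
(Lower-tail contribution to power is negligible for δ > 0.)
δ = d·√n ⇒ d = δ/√n = 2.802/√14 = 0.7488.

d ≈ 0.749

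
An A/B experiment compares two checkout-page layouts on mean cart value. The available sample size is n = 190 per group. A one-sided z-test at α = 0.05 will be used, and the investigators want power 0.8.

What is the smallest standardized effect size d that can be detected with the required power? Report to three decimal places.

Required noncentrality: δ = z_{0.05} + z_{0.20} = 1.645 + 0.842 = 2.486.
δ = d·√(n/2) ⇒ d = δ/√(n/2) = 2.486/√(190/2) = 0.2551.

d ≈ 0.255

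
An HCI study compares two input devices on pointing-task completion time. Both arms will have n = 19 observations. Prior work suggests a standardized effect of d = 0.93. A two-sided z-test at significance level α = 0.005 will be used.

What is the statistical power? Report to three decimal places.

Noncentrality parameter: δ = d·√(n/2) = 0.93 × √(19/2) = 2.8665
Two-sided α = 0.005 → critical value z_{0.0025} = 2.807.
Power = Φ(δ − 2.807) + Φ(−δ − 2.807) = Φ(0.059) + Φ(-5.673) = 0.5237 + 0.0000 = 0.5237.

Power ≈ 0.524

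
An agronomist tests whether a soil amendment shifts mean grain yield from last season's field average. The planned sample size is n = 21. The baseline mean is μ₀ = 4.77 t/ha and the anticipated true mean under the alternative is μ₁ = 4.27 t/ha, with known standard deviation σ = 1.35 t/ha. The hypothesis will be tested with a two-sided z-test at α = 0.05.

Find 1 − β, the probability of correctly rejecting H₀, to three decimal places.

Standardized effect: d = |μ₁ − μ₀| / σ = |4.27 − 4.77| / 1.35 = 0.3704
Noncentrality parameter: δ = d·√n = 0.3704 × √21 = 1.6973
Critical value for a two-sided test at α = 0.05: z_{α/2} = 1.960.
Power = Φ(δ − 1.960) + Φ(−δ − 1.960) = Φ(-0.263) + Φ(-3.657) = 0.3964 + 0.0001 = 0.3965.

Power ≈ 0.397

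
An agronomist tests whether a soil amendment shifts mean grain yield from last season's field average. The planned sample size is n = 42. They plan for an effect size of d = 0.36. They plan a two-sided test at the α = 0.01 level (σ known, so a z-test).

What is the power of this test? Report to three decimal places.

Power ≈ 0.404

Noncentrality parameter: δ = d·√n = 0.36 × √42 = 2.3331
Two-sided α = 0.01 → critical value z_{0.005} = 2.576.
Power = Φ(δ − 2.576) + Φ(−δ − 2.576) = Φ(-0.243) + Φ(-4.909) = 0.4041 + 0.0000 = 0.4041.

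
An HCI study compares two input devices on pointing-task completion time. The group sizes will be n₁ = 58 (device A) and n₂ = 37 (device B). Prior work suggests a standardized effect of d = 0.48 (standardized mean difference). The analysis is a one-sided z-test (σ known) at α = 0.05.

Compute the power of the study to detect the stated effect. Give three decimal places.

Power ≈ 0.738

Noncentrality parameter: δ = d / √(1/n₁ + 1/n₂) = 0.48 / √(1/58 + 1/37) = 2.2814
One-sided α = 0.05 → critical value z_{0.05} = 1.645.
Power = Φ(δ − 1.645) = Φ(0.637) = 0.7378.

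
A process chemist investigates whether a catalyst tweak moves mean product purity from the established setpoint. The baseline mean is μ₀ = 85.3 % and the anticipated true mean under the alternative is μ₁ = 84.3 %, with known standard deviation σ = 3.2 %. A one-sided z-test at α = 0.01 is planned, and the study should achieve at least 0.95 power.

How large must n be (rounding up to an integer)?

Standardized effect: d = |μ₁ − μ₀| / σ = |84.3 − 85.3| / 3.2 = 0.3125
For power 0.95 need Φ(δ − z_{0.01}) = 0.95, so δ = z_{0.01} + z_{0.05} = 2.326 + 1.645 = 3.971.
δ = d·√n ⇒ n = (δ/d)² = (3.971 / 0.3125)² = 161.49.
Round up to the next whole unit.

n = 162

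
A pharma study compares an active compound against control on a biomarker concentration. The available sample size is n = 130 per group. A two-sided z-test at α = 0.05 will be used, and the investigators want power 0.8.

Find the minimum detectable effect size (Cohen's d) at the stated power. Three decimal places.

Need Φ(δ − 1.960) = 0.8, so δ = 1.960 + 0.842 = 2.802.
(Lower-tail contribution to power is negligible for δ > 0.)
δ = d·√(n/2) ⇒ d = δ/√(n/2) = 2.802/√(130/2) = 0.3475.

d ≈ 0.347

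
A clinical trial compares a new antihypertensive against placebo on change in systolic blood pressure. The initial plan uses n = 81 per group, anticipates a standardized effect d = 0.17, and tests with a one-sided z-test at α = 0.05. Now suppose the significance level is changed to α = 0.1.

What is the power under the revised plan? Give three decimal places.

Power ≈ 0.421

δ = d·√(n/2) = 0.17 × √(81/2) = 1.0819 (unchanged). New critical value: z_{0.1} = 1.282.
Revised power = P(Z > 1.282 − δ) = Φ(-0.200) = 0.4209.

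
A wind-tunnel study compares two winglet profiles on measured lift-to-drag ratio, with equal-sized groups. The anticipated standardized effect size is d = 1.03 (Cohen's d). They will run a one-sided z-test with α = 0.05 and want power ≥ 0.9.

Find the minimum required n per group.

For power 0.9 need Φ(δ − z_{0.05}) = 0.9, so δ = z_{0.05} + z_{0.10} = 1.645 + 1.282 = 2.926.
δ = d·√(n/2) ⇒ n = 2(δ/d)² = 2 × (2.926 / 1.03)² = 16.14.
Round up to the next whole unit.

n = 17 per group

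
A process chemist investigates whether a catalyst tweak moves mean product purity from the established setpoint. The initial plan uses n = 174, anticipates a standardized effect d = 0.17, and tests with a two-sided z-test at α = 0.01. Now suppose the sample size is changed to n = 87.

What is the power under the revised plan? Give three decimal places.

Power ≈ 0.161

With n = 87: δ = d·√n = 0.17 × √87 = 1.5857. Critical value z_{0.005} = 2.576.
Revised power = Φ(δ − 2.576) + Φ(−δ − 2.576) = Φ(-0.990) + Φ(-4.161) = 0.1610 + 0.0000 = 0.1611.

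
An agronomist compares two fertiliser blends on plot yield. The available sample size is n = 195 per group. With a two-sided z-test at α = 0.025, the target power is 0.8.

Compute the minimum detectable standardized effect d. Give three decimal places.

Need Φ(δ − 2.241) = 0.8, so δ = 2.241 + 0.842 = 3.083.
(Lower-tail contribution to power is negligible for δ > 0.)
δ = d·√(n/2) ⇒ d = δ/√(n/2) = 3.083/√(195/2) = 0.3122.

d ≈ 0.312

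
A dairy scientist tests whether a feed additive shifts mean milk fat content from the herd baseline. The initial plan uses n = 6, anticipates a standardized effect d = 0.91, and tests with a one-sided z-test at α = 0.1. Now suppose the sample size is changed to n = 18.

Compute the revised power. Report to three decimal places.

Power ≈ 0.995

With n = 18: δ = d·√n = 0.91 × √18 = 3.8608. Critical value z_{0.1} = 1.282.
Revised power = Φ(δ − 1.282) = Φ(2.579) = 0.9950.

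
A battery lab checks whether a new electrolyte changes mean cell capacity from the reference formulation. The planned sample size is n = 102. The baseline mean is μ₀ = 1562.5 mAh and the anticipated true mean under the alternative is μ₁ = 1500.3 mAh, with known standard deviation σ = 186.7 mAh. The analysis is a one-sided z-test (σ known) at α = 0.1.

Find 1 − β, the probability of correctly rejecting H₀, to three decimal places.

Power ≈ 0.981

Standardized effect: d = |μ₁ − μ₀| / σ = |1500.3 − 1562.5| / 186.7 = 0.3332
Noncentrality parameter: δ = d·√n = 0.3332 × √102 = 3.3647
Critical value for a one-sided test at α = 0.1: z_α = 1.282.
Power = P(Z > 1.282 − δ) = Φ(2.083) = 0.9814.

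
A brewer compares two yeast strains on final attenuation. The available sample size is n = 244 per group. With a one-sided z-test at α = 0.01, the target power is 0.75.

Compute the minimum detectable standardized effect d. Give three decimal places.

Required noncentrality: δ = z_{0.01} + z_{0.25} = 2.326 + 0.674 = 3.001.
δ = d·√(n/2) ⇒ d = δ/√(n/2) = 3.001/√(244/2) = 0.2717.

d ≈ 0.272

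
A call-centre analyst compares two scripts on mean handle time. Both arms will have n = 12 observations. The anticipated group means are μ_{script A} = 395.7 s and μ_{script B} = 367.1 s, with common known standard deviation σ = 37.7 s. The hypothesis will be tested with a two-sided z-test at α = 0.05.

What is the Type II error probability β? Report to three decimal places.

β ≈ 0.540

Standardized effect: d = |μ_{script A} − μ_{script B}| / σ = |395.7 − 367.1| / 37.7 = 0.7586
Noncentrality parameter: δ = d·√(n/2) = 0.7586 × √(12/2) = 1.8582
Critical value for a two-sided test at α = 0.05: z_{α/2} = 1.960.
Power = Φ(δ − 1.960) + Φ(−δ − 1.960) = Φ(-0.102) + Φ(-3.818) = 0.4595 + 0.0001 = 0.4596.
Type II error: β = 1 − power = 1 − 0.4596 = 0.5404.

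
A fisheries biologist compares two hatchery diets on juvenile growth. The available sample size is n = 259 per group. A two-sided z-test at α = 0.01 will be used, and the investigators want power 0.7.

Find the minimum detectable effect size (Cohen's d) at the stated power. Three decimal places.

d ≈ 0.272

Need Φ(δ − 2.576) = 0.7, so δ = 2.576 + 0.524 = 3.100.
(Lower-tail contribution to power is negligible for δ > 0.)
δ = d·√(n/2) ⇒ d = δ/√(n/2) = 3.100/√(259/2) = 0.2724.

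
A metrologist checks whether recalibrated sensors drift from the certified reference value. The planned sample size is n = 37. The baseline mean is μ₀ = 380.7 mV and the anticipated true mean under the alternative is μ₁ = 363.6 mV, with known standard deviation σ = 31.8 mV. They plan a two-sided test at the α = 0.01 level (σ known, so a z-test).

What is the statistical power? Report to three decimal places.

Standardized effect: d = |μ₁ − μ₀| / σ = |363.6 − 380.7| / 31.8 = 0.5377
Noncentrality parameter: δ = d·√n = 0.5377 × √37 = 3.2709
Critical value for a two-sided test at α = 0.01: z_{α/2} = 2.576.
Power = Φ(δ − 2.576) + Φ(−δ − 2.576) = Φ(0.695) + Φ(-5.847) = 0.7565 + 0.0000 = 0.7565.

Power ≈ 0.757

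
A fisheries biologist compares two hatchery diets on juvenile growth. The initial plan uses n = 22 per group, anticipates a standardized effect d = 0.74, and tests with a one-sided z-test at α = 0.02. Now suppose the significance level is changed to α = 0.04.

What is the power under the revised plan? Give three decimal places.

Power ≈ 0.759

δ = d·√(n/2) = 0.74 × √(22/2) = 2.4543 (unchanged). New critical value: z_{0.04} = 1.751.
Revised power = Φ(δ − 1.751) = Φ(0.704) = 0.7592.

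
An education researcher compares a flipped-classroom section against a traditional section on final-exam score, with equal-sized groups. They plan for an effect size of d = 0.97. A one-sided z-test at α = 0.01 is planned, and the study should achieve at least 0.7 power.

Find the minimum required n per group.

For power 0.7 need Φ(δ − z_{0.01}) = 0.7, so δ = z_{0.01} + z_{0.30} = 2.326 + 0.524 = 2.851.
δ = d·√(n/2) ⇒ n = 2(δ/d)² = 2 × (2.851 / 0.97)² = 17.27.
Rounding up, n = 18 per group.

n = 18 per group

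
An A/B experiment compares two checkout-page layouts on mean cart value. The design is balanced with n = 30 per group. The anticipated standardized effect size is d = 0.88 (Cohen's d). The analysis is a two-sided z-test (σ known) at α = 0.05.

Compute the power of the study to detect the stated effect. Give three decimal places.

Noncentrality parameter: δ = d·√(n/2) = 0.88 × √(30/2) = 3.4082
Two-sided α = 0.05 → critical value z_{0.025} = 1.960.
Power = Φ(δ − 1.960) + Φ(−δ − 1.960) = Φ(1.448) + Φ(-5.368) = 0.9262 + 0.0000 = 0.9262.

Power ≈ 0.926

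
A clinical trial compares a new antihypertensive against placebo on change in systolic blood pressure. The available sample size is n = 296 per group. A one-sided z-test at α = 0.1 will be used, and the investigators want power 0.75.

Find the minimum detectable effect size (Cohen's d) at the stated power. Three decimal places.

Need Φ(δ − 1.282) = 0.75, so δ = 1.282 + 0.674 = 1.956.
δ = d·√(n/2) ⇒ d = δ/√(n/2) = 1.956/√(296/2) = 0.1608.

d ≈ 0.161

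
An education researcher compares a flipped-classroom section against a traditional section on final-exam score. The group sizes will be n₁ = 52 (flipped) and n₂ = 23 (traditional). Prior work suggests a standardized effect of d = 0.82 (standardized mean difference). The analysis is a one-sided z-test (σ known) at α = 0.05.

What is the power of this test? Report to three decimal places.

Power ≈ 0.948

Noncentrality parameter: δ = d / √(1/n₁ + 1/n₂) = 0.82 / √(1/52 + 1/23) = 3.2745
One-sided α = 0.05 → critical value z_{0.05} = 1.645.
Power = P(Z > 1.645 − δ) = Φ(1.630) = 0.9484.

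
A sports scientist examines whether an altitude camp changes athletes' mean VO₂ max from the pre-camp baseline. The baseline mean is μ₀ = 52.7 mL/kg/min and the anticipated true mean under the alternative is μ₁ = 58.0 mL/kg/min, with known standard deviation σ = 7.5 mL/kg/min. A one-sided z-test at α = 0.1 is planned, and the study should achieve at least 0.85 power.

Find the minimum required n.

n = 11

Standardized effect: d = |μ₁ − μ₀| / σ = |58.0 − 52.7| / 7.5 = 0.7067
Set Φ(δ − 1.282) = 0.85; then δ − 1.282 = Φ⁻¹(0.85) = 1.036, giving δ = 2.318.
δ = d·√n ⇒ n = (δ/d)² = (2.318 / 0.7067)² = 10.76.
Rounding up, n = 11.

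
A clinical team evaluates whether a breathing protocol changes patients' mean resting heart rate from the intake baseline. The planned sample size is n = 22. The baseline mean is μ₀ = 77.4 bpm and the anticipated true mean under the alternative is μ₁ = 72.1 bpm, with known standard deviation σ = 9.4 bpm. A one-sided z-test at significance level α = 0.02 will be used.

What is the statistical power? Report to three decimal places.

Power ≈ 0.723

Standardized effect: d = |μ₁ − μ₀| / σ = |72.1 − 77.4| / 9.4 = 0.5638
Noncentrality parameter: δ = d·√n = 0.5638 × √22 = 2.6446
Critical value for a one-sided test at α = 0.02: z_α = 2.054.
Power = P(Z > 2.054 − δ) = Φ(0.591) = 0.7227.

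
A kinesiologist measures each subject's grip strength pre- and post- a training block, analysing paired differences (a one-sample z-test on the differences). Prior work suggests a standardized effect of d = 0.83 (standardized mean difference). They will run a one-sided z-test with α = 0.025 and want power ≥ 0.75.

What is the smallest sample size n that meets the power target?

n = 11

Set Φ(δ − 1.960) = 0.75; then δ − 1.960 = Φ⁻¹(0.75) = 0.674, giving δ = 2.634.
δ = d·√n ⇒ n = (δ/d)² = (2.634 / 0.83)² = 10.07.
Rounding up, n = 11.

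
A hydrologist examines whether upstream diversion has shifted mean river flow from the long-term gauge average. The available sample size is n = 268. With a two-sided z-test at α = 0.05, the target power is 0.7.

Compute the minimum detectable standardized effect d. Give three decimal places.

Need Φ(δ − 1.960) = 0.7, so δ = 1.960 + 0.524 = 2.484.
(Lower-tail contribution to power is negligible for δ > 0.)
δ = d·√n ⇒ d = δ/√n = 2.484/√268 = 0.1518.

d ≈ 0.152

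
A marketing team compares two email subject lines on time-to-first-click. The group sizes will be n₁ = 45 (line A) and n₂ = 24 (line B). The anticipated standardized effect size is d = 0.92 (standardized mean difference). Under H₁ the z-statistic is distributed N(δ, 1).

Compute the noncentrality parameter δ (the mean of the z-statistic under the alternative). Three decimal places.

The noncentrality parameter scales effect size by the design's sample-size factor: δ = d / √(1/n₁ + 1/n₂) = 0.92 / √(1/45 + 1/24) = 3.6398

δ ≈ 3.640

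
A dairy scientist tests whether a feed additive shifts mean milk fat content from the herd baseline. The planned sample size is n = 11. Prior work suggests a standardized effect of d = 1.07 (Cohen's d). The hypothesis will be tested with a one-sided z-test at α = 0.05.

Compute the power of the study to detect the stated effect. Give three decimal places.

Noncentrality parameter: δ = d·√n = 1.07 × √11 = 3.5488
Critical value for a one-sided test at α = 0.05: z_α = 1.645.
Power = P(Z > 1.645 − δ) = Φ(1.904) = 0.9715.

Power ≈ 0.972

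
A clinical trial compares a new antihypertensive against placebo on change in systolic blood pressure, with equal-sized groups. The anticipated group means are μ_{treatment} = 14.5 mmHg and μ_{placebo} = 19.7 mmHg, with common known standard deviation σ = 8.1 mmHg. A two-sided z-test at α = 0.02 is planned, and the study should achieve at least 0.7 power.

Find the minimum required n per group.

n = 40 per group

Standardized effect: d = |μ_{treatment} − μ_{placebo}| / σ = |14.5 − 19.7| / 8.1 = 0.6420
For power 0.7 need Φ(δ − z_{0.01}) = 0.7, so δ = z_{0.01} + z_{0.30} = 2.326 + 0.524 = 2.851.
(The Φ(−δ − z_{α/2}) term is vanishingly small for δ > 0 and is dropped in the standard sample-size formula.)
δ = d·√(n/2) ⇒ n = 2(δ/d)² = 2 × (2.851 / 0.6420)² = 39.44.
Rounding up, n = 40 per group.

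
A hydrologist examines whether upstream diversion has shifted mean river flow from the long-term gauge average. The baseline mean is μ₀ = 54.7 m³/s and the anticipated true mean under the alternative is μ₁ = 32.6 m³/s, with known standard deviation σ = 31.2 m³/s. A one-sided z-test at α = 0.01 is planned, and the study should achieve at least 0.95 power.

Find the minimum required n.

n = 32

Standardized effect: d = |μ₁ − μ₀| / σ = |32.6 − 54.7| / 31.2 = 0.7083
Set Φ(δ − 2.326) = 0.95; then δ − 2.326 = Φ⁻¹(0.95) = 1.645, giving δ = 3.971.
δ = d·√n ⇒ n = (δ/d)² = (3.971 / 0.7083)² = 31.43.
Rounding up, n = 32.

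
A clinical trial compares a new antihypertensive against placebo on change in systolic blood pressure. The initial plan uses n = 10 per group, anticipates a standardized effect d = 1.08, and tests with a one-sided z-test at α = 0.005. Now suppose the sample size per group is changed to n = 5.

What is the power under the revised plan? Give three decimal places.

With n = 5 per group: δ = d·√(n/2) = 1.08 × √(5/2) = 1.7076. Critical value z_{0.005} = 2.576.
Revised power = Φ(δ − 2.576) = Φ(-0.868) = 0.1926.

Power ≈ 0.193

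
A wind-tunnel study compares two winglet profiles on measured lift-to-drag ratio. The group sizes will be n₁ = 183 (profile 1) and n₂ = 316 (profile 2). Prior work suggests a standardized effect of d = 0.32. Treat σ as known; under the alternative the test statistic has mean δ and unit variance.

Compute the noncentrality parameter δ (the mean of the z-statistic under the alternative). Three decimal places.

δ = d / √(1/n₁ + 1/n₂) = 0.32 / √(1/183 + 1/316) = 3.4448

δ ≈ 3.445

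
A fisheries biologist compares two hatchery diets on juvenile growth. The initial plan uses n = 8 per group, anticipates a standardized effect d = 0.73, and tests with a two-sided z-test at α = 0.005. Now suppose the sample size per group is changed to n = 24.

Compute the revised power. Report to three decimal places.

With n = 24 per group: δ = d·√(n/2) = 0.73 × √(24/2) = 2.5288. Critical value z_{0.0025} = 2.807.
Revised power = Φ(δ − 2.807) + Φ(−δ − 2.807) = Φ(-0.278) + Φ(-5.336) = 0.3904 + 0.0000 = 0.3904.

Power ≈ 0.390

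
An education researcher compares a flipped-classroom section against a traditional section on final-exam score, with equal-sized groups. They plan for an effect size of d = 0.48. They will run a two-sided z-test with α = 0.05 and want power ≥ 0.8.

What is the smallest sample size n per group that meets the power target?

n = 69 per group

Set Φ(δ − 1.960) = 0.8; then δ − 1.960 = Φ⁻¹(0.8) = 0.842, giving δ = 2.802.
(The Φ(−δ − z_{α/2}) term is vanishingly small for δ > 0 and is dropped in the standard sample-size formula.)
δ = d·√(n/2) ⇒ n = 2(δ/d)² = 2 × (2.802 / 0.48)² = 68.13.
Round up to the next whole unit.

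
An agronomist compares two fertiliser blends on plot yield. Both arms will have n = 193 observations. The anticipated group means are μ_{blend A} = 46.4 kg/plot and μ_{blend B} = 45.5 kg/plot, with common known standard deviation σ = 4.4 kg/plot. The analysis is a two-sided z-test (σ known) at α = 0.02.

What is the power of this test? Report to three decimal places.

Power ≈ 0.376

Standardized effect: d = |μ_{blend A} − μ_{blend B}| / σ = |46.4 − 45.5| / 4.4 = 0.2045
Noncentrality parameter: δ = d·√(n/2) = 0.2045 × √(193/2) = 2.0093
Critical value for a two-sided test at α = 0.02: z_{α/2} = 2.326.
Power = Φ(δ − 2.326) + Φ(−δ − 2.326) = Φ(-0.317) + Φ(-4.336) = 0.3756 + 0.0000 = 0.3756.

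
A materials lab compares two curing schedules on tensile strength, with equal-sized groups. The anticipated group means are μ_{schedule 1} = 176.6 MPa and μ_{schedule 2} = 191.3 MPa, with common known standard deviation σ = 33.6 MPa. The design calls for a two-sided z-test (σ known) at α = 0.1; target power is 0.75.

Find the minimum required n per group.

n = 57 per group

Standardized effect: d = |μ_{schedule 1} − μ_{schedule 2}| / σ = |176.6 − 191.3| / 33.6 = 0.4375
Set Φ(δ − 1.645) = 0.75; then δ − 1.645 = Φ⁻¹(0.75) = 0.674, giving δ = 2.319.
(Ignoring the negligible lower-tail rejection probability gives the usual closed-form inversion.)
δ = d·√(n/2) ⇒ n = 2(δ/d)² = 2 × (2.319 / 0.4375)² = 56.21.
Round up to the next whole unit.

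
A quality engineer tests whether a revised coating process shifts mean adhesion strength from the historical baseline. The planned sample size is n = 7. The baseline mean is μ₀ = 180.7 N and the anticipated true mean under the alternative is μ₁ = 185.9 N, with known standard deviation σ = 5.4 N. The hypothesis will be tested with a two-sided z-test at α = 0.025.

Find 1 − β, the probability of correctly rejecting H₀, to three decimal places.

Power ≈ 0.620

Standardized effect: d = |μ₁ − μ₀| / σ = |185.9 − 180.7| / 5.4 = 0.9630
Noncentrality parameter: λ = d·√n = 0.9630 × √7 = 2.5478
Critical value for a two-sided test at α = 0.025: z_{α/2} = 2.241.
Power = Φ(λ − 2.241) + Φ(−λ − 2.241) = Φ(0.306) + Φ(-4.789) = 0.6203 + 0.0000 = 0.6203.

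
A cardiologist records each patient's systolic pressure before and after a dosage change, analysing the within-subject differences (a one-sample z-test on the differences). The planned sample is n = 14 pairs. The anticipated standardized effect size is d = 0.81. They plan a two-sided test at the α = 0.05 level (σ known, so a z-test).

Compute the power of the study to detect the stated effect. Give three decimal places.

Noncentrality parameter: δ = d·√n = 0.81 × √14 = 3.0307
Critical value for a two-sided test at α = 0.05: z_{α/2} = 1.960.
Power = Φ(δ − 1.960) + Φ(−δ − 1.960) = Φ(1.071) + Φ(-4.991) = 0.8579 + 0.0000 = 0.8579.

Power ≈ 0.858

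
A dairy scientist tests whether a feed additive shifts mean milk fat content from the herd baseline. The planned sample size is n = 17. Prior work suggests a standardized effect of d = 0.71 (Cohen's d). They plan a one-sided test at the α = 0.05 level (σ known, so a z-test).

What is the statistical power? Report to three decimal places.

Noncentrality parameter: δ = d·√n = 0.71 × √17 = 2.9274
One-sided α = 0.05 → critical value z_{0.05} = 1.645.
Power = Φ(δ − 1.645) = Φ(1.283) = 0.9002.

Power ≈ 0.900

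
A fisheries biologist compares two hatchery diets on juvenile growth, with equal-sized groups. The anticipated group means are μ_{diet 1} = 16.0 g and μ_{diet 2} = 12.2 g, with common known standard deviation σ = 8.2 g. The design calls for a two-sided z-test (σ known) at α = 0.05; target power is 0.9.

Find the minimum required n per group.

Standardized effect: d = |μ_{diet 1} − μ_{diet 2}| / σ = |16.0 − 12.2| / 8.2 = 0.4634
For power 0.9 need Φ(δ − z_{0.025}) = 0.9, so δ = z_{0.025} + z_{0.10} = 1.960 + 1.282 = 3.242.
(The Φ(−δ − z_{α/2}) term is vanishingly small for δ > 0 and is dropped in the standard sample-size formula.)
δ = d·√(n/2) ⇒ n = 2(δ/d)² = 2 × (3.242 / 0.4634)² = 97.86.
Round up to the next whole unit.

n = 98 per group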